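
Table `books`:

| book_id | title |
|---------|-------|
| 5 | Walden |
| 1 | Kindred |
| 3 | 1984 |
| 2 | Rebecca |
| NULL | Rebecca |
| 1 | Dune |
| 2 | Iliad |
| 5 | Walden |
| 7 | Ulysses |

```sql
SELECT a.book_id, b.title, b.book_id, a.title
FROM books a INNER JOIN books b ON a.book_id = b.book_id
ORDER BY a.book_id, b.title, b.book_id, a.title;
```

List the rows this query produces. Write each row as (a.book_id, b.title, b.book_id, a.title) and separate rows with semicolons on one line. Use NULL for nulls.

(1, Dune, 1, Dune); (1, Dune, 1, Kindred); (1, Kindred, 1, Dune); (1, Kindred, 1, Kindred); (2, Iliad, 2, Iliad); (2, Iliad, 2, Rebecca); (2, Rebecca, 2, Iliad); (2, Rebecca, 2, Rebecca); (3, 1984, 3, 1984); (5, Walden, 5, Walden); (5, Walden, 5, Walden); (5, Walden, 5, Walden); (5, Walden, 5, Walden); (7, Ulysses, 7, Ulysses)

INNER JOIN keeps only pairs where the ON condition holds.
Matching on a.book_id = b.book_id. A NULL in a compared column never satisfies the condition.
- a (book_id=5) pairs with 2 row(s) of b.
- a (book_id=1) pairs with 2 row(s) of b.
- a (book_id=3) pairs with 1 row(s) of b.
- a (book_id=2) pairs with 2 row(s) of b.
- a (book_id=NULL) has no partner → excluded.
- a (book_id=1) pairs with 2 row(s) of b.
- a (book_id=2) pairs with 2 row(s) of b.
- a (book_id=5) pairs with 2 row(s) of b.
- a (book_id=7) pairs with 1 row(s) of b.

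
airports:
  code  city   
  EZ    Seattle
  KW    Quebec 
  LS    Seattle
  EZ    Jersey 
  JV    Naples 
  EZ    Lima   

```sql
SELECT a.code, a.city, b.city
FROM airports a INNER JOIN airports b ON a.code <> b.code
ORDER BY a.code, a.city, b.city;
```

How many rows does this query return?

24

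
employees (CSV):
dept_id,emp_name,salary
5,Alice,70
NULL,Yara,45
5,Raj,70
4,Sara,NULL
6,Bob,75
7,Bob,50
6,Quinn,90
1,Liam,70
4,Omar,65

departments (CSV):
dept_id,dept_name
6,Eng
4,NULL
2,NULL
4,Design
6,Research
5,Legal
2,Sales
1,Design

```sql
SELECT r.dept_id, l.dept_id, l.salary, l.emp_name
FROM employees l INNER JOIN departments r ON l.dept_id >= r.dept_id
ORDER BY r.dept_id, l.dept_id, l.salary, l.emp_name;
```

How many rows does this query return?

INNER JOIN keeps only pairs where the ON condition holds.
Matching on l.dept_id >= r.dept_id. A NULL in a compared column never satisfies the condition.
- l (dept_id=5) pairs with 6 row(s) of r.
- l (dept_id=NULL) has no partner → excluded.
- l (dept_id=5) pairs with 6 row(s) of r.
- l (dept_id=4) pairs with 5 row(s) of r.
- l (dept_id=6) pairs with 8 row(s) of r.
- l (dept_id=7) pairs with 8 row(s) of r.
- l (dept_id=6) pairs with 8 row(s) of r.
- l (dept_id=1) pairs with 1 row(s) of r.
- l (dept_id=4) pairs with 5 row(s) of r.
Total: 47 rows.

47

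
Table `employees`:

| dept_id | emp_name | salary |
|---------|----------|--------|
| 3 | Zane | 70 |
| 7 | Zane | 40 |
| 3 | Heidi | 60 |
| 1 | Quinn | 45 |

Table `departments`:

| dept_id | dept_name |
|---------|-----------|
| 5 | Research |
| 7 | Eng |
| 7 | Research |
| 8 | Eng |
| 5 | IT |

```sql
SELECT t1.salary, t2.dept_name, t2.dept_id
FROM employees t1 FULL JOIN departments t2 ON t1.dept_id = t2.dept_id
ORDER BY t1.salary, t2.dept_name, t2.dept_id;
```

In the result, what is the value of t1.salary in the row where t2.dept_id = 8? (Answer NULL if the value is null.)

NULL

FULL OUTER JOIN keeps every row from both sides; unmatched rows get NULL for the other side's columns.
Matching on t1.dept_id = t2.dept_id.
Matched pairs: 2; unmatched t1 rows kept: 3; unmatched t2 rows kept: 3.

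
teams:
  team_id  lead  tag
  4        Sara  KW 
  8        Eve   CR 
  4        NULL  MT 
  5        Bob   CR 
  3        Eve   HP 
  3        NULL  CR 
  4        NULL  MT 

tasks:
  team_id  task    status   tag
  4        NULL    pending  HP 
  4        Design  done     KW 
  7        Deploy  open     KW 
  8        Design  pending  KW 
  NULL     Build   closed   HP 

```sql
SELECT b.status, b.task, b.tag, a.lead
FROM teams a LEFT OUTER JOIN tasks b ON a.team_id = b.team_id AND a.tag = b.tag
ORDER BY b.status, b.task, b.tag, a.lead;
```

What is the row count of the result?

7

LEFT JOIN keeps every row from `teams`; unmatched rows get NULL for `tasks`'s columns.
Matching on a.team_id = b.team_id AND a.tag = b.tag. A NULL in a compared column never satisfies the condition.
Matched pairs: 1; unmatched a rows kept: 6.
Total: 1 matched + 6 padded = 7 rows.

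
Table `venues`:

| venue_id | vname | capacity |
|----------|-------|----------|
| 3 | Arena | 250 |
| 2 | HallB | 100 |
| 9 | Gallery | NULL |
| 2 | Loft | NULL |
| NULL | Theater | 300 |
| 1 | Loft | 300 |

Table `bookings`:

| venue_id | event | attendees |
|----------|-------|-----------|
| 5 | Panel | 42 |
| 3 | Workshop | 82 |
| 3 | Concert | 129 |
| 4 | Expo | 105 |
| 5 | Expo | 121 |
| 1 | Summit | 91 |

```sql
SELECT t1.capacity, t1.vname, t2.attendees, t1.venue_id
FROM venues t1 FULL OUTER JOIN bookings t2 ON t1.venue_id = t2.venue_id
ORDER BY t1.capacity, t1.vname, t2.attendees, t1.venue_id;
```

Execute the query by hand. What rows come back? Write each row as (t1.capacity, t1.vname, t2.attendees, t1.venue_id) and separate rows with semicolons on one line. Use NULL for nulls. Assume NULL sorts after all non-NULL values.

FULL OUTER JOIN keeps every row from both sides; unmatched rows get NULL for the other side's columns.
Matching on t1.venue_id = t2.venue_id. A NULL in a compared column never satisfies the condition.
- t1[0] venue_id=3 → 2 match(es) in t2 → 2 row(s).
- t1[1] venue_id=2 → no match; kept with NULLs on the t2 side.
- t1[2] venue_id=9 → no match; kept with NULLs on the t2 side.
- t1[3] venue_id=2 → no match; kept with NULLs on the t2 side.
- t1[4] venue_id=NULL → no match; kept with NULLs on the t2 side.
- t1[5] venue_id=1 → 1 match(es) in t2 → 1 row(s).
- plus 3 unmatched t2 row(s), each kept with NULL t1 columns.
After projecting and ordering:
t1.capacity | t1.vname | t2.attendees | t1.venue_id
100 | HallB | NULL | 2
250 | Arena | 82 | 3
250 | Arena | 129 | 3
300 | Loft | 91 | 1
300 | Theater | NULL | NULL
NULL | Gallery | NULL | 9
NULL | Loft | NULL | 2
NULL | NULL | 42 | NULL
NULL | NULL | 105 | NULL
NULL | NULL | 121 | NULL

(100, HallB, NULL, 2); (250, Arena, 82, 3); (250, Arena, 129, 3); (300, Loft, 91, 1); (300, Theater, NULL, NULL); (NULL, Gallery, NULL, 9); (NULL, Loft, NULL, 2); (NULL, NULL, 42, NULL); (NULL, NULL, 105, NULL); (NULL, NULL, 121, NULL)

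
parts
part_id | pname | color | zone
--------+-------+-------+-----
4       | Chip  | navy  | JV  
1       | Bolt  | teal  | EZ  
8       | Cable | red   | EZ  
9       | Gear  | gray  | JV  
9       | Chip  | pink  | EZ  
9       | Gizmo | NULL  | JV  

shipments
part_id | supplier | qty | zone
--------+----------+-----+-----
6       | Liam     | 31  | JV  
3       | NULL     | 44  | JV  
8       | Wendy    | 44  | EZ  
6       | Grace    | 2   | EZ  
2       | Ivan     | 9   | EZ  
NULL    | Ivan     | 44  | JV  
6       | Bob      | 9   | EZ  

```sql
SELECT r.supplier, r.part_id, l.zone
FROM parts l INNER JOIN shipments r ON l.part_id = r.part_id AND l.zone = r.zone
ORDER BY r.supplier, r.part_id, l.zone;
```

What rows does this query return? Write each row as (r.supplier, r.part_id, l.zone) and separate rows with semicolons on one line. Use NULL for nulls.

INNER JOIN keeps only pairs where the ON condition holds.
Matching on l.part_id = r.part_id AND l.zone = r.zone. A NULL in a compared column never satisfies the condition.
- l (part_id=4, zone=JV) has no partner → excluded.
- l (part_id=1, zone=EZ) has no partner → excluded.
- l (part_id=8, zone=EZ) pairs with 1 row(s) of r.
- l (part_id=9, zone=JV) has no partner → excluded.
- l (part_id=9, zone=EZ) has no partner → excluded.
- l (part_id=9, zone=JV) has no partner → excluded.
After projecting and ordering:
r.supplier | r.part_id | l.zone
Wendy | 8 | EZ

(Wendy, 8, EZ)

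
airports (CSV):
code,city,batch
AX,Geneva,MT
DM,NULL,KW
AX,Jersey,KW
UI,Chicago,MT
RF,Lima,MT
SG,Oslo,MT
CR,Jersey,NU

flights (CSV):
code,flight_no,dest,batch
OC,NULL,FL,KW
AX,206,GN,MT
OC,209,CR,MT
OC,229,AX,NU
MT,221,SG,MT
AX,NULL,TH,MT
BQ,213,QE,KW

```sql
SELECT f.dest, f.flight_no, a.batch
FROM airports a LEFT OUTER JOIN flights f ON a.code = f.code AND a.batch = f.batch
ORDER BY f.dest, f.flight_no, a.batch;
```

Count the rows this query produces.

LEFT JOIN keeps every row from `airports`; unmatched rows get NULL for `flights`'s columns.
Matching on a.code = f.code AND a.batch = f.batch.
- a (code=AX, batch=MT) pairs with 2 row(s) of f.
- a (code=DM, batch=KW) has no partner → padded with NULL.
- a (code=AX, batch=KW) has no partner → padded with NULL.
- a (code=UI, batch=MT) has no partner → padded with NULL.
- a (code=RF, batch=MT) has no partner → padded with NULL.
- a (code=SG, batch=MT) has no partner → padded with NULL.
- a (code=CR, batch=NU) has no partner → padded with NULL.
Total: 2 matched + 6 padded = 8 rows.

8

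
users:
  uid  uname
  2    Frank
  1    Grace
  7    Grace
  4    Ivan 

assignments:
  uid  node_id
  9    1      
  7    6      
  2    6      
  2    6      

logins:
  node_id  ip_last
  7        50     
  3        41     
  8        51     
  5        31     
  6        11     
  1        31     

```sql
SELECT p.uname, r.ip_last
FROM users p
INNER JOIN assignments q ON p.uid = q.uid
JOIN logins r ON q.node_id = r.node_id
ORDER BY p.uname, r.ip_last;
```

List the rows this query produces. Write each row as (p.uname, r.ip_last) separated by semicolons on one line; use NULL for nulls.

(Frank, 11); (Frank, 11); (Grace, 11)

Joins associate left-to-right: users INNER JOIN assignments on uid gives 3 intermediate row(s).
Then INNER JOIN `logins r` on node_id: keep only rows whose q.node_id appears in r.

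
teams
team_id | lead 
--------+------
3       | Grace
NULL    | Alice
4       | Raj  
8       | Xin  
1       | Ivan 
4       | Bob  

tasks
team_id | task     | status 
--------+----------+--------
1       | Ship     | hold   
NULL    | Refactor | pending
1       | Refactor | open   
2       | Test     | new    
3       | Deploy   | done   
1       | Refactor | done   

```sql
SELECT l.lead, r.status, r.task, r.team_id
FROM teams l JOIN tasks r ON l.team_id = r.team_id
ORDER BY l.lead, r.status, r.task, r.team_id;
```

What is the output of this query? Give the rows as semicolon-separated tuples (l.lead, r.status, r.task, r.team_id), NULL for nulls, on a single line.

INNER JOIN keeps only pairs where the ON condition holds.
Matching on l.team_id = r.team_id. A NULL in a compared column never satisfies the condition.
Matched pairs: 4.

(Grace, done, Deploy, 3); (Ivan, done, Refactor, 1); (Ivan, hold, Ship, 1); (Ivan, open, Refactor, 1)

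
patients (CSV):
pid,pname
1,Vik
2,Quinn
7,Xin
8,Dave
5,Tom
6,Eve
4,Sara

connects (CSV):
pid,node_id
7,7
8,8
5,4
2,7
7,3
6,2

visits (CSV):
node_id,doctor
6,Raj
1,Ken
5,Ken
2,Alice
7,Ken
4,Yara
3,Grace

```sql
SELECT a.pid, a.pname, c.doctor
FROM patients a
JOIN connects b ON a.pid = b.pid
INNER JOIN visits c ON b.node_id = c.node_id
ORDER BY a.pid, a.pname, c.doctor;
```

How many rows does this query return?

5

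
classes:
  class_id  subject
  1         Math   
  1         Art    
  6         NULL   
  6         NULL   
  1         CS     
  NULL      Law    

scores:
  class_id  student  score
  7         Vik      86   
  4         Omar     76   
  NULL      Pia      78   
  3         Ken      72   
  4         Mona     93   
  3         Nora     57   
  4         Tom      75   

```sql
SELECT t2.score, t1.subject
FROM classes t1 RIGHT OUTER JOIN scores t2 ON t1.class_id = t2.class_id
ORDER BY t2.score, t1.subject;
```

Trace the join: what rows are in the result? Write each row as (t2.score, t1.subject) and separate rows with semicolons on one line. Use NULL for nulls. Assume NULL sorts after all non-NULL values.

(57, NULL); (72, NULL); (75, NULL); (76, NULL); (78, NULL); (86, NULL); (93, NULL)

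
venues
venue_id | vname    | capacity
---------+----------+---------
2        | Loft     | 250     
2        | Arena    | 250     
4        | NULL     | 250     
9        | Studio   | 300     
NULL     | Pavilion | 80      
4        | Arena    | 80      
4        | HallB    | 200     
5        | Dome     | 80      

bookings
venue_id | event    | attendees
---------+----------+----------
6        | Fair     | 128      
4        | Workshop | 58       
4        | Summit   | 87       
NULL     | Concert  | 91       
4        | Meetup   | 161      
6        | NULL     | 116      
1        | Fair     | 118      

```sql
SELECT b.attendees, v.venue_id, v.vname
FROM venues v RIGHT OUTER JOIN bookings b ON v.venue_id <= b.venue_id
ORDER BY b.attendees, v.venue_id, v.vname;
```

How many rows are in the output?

29

RIGHT JOIN keeps every row from `bookings`; unmatched rows get NULL for `venues`'s columns.
Matching on v.venue_id <= b.venue_id. A NULL in a compared column never satisfies the condition.
Matched pairs: 27; unmatched b rows kept: 2.
Total: 27 matched + 2 padded = 29 rows.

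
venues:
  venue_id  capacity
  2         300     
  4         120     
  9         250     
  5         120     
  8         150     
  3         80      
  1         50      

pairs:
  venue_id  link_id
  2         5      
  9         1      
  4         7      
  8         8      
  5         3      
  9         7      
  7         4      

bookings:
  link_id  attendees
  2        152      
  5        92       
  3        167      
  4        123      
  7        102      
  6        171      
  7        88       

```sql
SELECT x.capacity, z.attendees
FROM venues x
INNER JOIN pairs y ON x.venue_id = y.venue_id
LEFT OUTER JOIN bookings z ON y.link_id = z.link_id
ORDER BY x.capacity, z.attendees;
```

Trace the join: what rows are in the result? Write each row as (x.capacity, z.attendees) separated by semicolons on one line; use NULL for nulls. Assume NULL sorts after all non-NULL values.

Step 1 — x INNER JOIN y on venue_id → 6 row(s).
Then LEFT JOIN `bookings z` on link_id: each of those 6 rows is kept; rows whose y.link_id has no match in z get NULL for z's columns.

(120, 88); (120, 102); (120, 167); (150, NULL); (250, 88); (250, 102); (250, NULL); (300, 92)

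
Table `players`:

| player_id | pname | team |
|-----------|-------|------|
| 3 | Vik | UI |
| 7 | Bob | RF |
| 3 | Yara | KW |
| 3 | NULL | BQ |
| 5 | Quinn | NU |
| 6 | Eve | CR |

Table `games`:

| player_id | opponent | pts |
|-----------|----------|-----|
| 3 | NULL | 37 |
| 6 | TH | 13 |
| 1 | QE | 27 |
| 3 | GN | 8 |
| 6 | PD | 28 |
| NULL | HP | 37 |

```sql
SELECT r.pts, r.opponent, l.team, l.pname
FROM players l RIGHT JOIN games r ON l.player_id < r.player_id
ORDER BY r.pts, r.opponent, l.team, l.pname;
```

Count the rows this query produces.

RIGHT JOIN keeps every row from `games`; unmatched rows get NULL for `players`'s columns.
Matching on l.player_id < r.player_id. A NULL in a compared column never satisfies the condition.
- l row (player_id=3): matches 2 r row(s) → 2 output row(s).
- l row (player_id=7): no match.
- l row (player_id=3): matches 2 r row(s) → 2 output row(s).
- l row (player_id=3): matches 2 r row(s) → 2 output row(s).
- l row (player_id=5): matches 2 r row(s) → 2 output row(s).
- l row (player_id=6): no match.
- plus 4 unmatched r row(s), each kept with NULL l columns.
Total: 8 matched + 4 padded = 12 rows.

12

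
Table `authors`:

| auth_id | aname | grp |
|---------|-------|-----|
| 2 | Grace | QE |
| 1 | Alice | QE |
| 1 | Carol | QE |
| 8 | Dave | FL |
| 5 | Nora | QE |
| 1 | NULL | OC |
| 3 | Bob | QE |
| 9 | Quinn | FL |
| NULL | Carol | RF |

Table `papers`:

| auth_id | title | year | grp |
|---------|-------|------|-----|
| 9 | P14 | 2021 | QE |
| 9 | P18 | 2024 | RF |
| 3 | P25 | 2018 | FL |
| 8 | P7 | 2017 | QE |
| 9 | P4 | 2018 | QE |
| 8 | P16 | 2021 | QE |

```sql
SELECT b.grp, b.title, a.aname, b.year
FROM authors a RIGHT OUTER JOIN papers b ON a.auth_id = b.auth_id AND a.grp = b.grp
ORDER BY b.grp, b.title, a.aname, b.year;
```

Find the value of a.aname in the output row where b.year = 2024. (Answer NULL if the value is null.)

RIGHT JOIN keeps every row from `papers`; unmatched rows get NULL for `authors`'s columns.
Matching on a.auth_id = b.auth_id AND a.grp = b.grp. A NULL in a compared column never satisfies the condition.
Matched pairs: 0; unmatched b rows kept: 6.

NULL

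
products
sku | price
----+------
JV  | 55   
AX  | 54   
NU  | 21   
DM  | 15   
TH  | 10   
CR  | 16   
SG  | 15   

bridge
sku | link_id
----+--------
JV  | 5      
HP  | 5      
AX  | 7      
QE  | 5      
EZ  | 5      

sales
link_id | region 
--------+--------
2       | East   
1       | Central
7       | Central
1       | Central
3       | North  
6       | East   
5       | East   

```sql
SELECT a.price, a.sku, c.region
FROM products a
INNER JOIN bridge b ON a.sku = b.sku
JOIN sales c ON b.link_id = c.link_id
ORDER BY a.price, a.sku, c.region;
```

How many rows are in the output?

2

Step 1 — a INNER JOIN b on sku → 2 row(s).
Then INNER JOIN `sales c` on link_id: keep only rows whose b.link_id appears in c.
Result: 2 row(s).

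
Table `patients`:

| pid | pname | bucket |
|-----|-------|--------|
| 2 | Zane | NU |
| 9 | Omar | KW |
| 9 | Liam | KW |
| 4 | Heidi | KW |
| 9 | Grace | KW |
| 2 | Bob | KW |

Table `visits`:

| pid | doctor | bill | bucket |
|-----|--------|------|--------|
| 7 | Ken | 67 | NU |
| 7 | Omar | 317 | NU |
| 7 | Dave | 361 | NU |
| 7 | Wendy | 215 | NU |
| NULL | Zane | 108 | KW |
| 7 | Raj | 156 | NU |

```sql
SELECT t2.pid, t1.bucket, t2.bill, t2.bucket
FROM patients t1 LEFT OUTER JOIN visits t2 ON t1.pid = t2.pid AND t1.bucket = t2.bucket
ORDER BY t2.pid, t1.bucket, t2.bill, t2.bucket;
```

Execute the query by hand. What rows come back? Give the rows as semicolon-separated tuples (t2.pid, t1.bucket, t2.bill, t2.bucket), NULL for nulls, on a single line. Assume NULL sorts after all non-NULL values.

LEFT JOIN keeps every row from `patients`; unmatched rows get NULL for `visits`'s columns.
Matching on t1.pid = t2.pid AND t1.bucket = t2.bucket. A NULL in a compared column never satisfies the condition.
Matched pairs: 0; unmatched t1 rows kept: 6.

(NULL, KW, NULL, NULL); (NULL, KW, NULL, NULL); (NULL, KW, NULL, NULL); (NULL, KW, NULL, NULL); (NULL, KW, NULL, NULL); (NULL, NU, NULL, NULL)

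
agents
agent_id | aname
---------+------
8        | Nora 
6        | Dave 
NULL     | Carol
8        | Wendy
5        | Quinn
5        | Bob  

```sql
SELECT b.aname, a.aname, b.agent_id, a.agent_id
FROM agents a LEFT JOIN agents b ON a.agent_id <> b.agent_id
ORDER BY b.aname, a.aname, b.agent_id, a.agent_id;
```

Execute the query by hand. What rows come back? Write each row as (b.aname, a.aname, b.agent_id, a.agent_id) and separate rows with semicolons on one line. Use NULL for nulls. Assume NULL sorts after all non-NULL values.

(Bob, Dave, 5, 6); (Bob, Nora, 5, 8); (Bob, Wendy, 5, 8); (Dave, Bob, 6, 5); (Dave, Nora, 6, 8); (Dave, Quinn, 6, 5); (Dave, Wendy, 6, 8); (Nora, Bob, 8, 5); (Nora, Dave, 8, 6); (Nora, Quinn, 8, 5); (Quinn, Dave, 5, 6); (Quinn, Nora, 5, 8); (Quinn, Wendy, 5, 8); (Wendy, Bob, 8, 5); (Wendy, Dave, 8, 6); (Wendy, Quinn, 8, 5); (NULL, Carol, NULL, NULL)

LEFT JOIN keeps every row from `agents a`; unmatched rows get NULL for `agents b`'s columns.
Matching on a.agent_id <> b.agent_id. A NULL in a compared column never satisfies the condition.
Matched pairs: 16; unmatched a rows kept: 1.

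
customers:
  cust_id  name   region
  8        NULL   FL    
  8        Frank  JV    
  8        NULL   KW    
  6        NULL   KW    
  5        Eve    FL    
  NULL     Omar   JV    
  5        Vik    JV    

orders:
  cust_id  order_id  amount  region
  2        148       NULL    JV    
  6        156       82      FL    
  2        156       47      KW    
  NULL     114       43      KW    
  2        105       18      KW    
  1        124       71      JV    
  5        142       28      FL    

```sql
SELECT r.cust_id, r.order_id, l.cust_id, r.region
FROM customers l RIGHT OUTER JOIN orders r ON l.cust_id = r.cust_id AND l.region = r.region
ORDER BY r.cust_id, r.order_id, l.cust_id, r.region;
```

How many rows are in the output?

RIGHT JOIN keeps every row from `orders`; unmatched rows get NULL for `customers`'s columns.
Matching on l.cust_id = r.cust_id AND l.region = r.region. A NULL in a compared column never satisfies the condition.
- cust_id=8, region=FL: no matching r row.
- cust_id=8, region=JV: no matching r row.
- cust_id=8, region=KW: no matching r row.
- cust_id=6, region=KW: no matching r row.
- cust_id=5, region=FL: 1 matching r row(s), so 1 row(s) emitted.
- cust_id=NULL, region=JV: no matching r row.
- cust_id=5, region=JV: no matching r row.
- 6 r row(s) had no l match → kept, l columns NULL.
Total: 1 matched + 6 padded = 7 rows.

7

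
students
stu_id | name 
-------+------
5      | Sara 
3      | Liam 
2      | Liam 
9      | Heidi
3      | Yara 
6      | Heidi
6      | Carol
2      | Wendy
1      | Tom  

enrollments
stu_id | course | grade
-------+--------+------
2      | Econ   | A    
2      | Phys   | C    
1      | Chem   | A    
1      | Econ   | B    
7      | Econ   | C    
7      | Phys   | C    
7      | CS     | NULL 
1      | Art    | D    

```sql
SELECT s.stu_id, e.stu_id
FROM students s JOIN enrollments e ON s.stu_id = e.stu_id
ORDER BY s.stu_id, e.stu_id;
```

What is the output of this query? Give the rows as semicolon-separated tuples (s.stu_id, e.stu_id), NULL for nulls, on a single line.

INNER JOIN keeps only pairs where the ON condition holds.
Matching on s.stu_id = e.stu_id.
Matched pairs: 7.

(1, 1); (1, 1); (1, 1); (2, 2); (2, 2); (2, 2); (2, 2)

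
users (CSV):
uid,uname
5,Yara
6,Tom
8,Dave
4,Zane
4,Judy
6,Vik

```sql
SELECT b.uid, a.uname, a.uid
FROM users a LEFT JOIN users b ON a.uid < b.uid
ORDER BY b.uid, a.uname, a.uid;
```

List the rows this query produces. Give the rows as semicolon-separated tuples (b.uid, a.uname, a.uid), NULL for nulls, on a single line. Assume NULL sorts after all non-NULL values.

(5, Judy, 4); (5, Zane, 4); (6, Judy, 4); (6, Judy, 4); (6, Yara, 5); (6, Yara, 5); (6, Zane, 4); (6, Zane, 4); (8, Judy, 4); (8, Tom, 6); (8, Vik, 6); (8, Yara, 5); (8, Zane, 4); (NULL, Dave, 8)

LEFT JOIN keeps every row from `users a`; unmatched rows get NULL for `users b`'s columns.
Matching on a.uid < b.uid.
Matched pairs: 13; unmatched a rows kept: 1.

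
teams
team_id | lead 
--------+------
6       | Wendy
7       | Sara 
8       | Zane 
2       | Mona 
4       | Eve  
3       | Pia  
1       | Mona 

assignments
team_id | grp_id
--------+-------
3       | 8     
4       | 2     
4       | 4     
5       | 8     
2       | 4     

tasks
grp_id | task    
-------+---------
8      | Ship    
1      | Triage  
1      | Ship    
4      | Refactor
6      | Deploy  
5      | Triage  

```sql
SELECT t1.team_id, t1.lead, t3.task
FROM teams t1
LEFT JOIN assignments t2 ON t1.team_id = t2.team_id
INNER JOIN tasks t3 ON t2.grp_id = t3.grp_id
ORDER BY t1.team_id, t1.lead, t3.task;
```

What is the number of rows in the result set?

Step 1 — t1 LEFT JOIN t2 on team_id → 8 row(s).
Then INNER JOIN `tasks t3` on grp_id: keep only rows whose t2.grp_id appears in t3.
Result: 3 row(s).

3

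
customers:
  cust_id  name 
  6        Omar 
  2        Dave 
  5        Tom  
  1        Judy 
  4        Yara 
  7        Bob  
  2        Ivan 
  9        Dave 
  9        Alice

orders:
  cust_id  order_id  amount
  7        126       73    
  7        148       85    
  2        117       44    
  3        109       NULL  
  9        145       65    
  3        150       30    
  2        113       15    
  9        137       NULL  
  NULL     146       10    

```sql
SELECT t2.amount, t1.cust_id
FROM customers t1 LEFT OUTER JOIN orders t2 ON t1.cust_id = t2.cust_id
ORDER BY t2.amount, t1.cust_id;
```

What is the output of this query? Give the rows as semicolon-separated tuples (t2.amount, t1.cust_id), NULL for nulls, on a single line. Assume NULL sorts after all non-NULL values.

(15, 2); (15, 2); (44, 2); (44, 2); (65, 9); (65, 9); (73, 7); (85, 7); (NULL, 1); (NULL, 4); (NULL, 5); (NULL, 6); (NULL, 9); (NULL, 9)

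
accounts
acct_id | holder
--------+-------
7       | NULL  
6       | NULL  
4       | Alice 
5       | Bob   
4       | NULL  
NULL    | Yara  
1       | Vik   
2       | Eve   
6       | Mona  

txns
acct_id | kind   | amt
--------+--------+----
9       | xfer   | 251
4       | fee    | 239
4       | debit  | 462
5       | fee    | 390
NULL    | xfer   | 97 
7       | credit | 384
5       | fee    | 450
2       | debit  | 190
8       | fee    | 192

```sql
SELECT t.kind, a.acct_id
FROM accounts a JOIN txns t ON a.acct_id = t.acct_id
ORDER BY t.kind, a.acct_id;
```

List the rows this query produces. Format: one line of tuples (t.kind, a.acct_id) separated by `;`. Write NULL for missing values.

INNER JOIN keeps only pairs where the ON condition holds.
Matching on a.acct_id = t.acct_id. A NULL in a compared column never satisfies the condition.
- a row (acct_id=7): matches 1 t row(s) → 1 output row(s).
- a row (acct_id=6): no match → dropped.
- a row (acct_id=4): matches 2 t row(s) → 2 output row(s).
- a row (acct_id=5): matches 2 t row(s) → 2 output row(s).
- a row (acct_id=4): matches 2 t row(s) → 2 output row(s).
- a row (acct_id=NULL): no match → dropped.
- a row (acct_id=1): no match → dropped.
- a row (acct_id=2): matches 1 t row(s) → 1 output row(s).
- a row (acct_id=6): no match → dropped.
After projecting and ordering:
t.kind | a.acct_id
credit | 7
debit | 2
debit | 4
debit | 4
fee | 4
fee | 4
fee | 5
fee | 5

(credit, 7); (debit, 2); (debit, 4); (debit, 4); (fee, 4); (fee, 4); (fee, 5); (fee, 5)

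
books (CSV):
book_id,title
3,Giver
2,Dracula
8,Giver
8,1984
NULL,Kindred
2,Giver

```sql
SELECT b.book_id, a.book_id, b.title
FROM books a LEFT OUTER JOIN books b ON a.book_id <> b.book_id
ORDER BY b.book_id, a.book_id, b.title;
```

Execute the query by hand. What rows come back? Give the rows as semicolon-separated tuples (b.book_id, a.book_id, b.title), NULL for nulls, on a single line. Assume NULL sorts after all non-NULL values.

(2, 3, Dracula); (2, 3, Giver); (2, 8, Dracula); (2, 8, Dracula); (2, 8, Giver); (2, 8, Giver); (3, 2, Giver); (3, 2, Giver); (3, 8, Giver); (3, 8, Giver); (8, 2, 1984); (8, 2, 1984); (8, 2, Giver); (8, 2, Giver); (8, 3, 1984); (8, 3, Giver); (NULL, NULL, NULL)

LEFT JOIN keeps every row from `books a`; unmatched rows get NULL for `books b`'s columns.
Matching on a.book_id <> b.book_id. A NULL in a compared column never satisfies the condition.
- a (book_id=3) pairs with 4 row(s) of b.
- a (book_id=2) pairs with 3 row(s) of b.
- a (book_id=8) pairs with 3 row(s) of b.
- a (book_id=8) pairs with 3 row(s) of b.
- a (book_id=NULL) has no partner → padded with NULL.
- a (book_id=2) pairs with 3 row(s) of b.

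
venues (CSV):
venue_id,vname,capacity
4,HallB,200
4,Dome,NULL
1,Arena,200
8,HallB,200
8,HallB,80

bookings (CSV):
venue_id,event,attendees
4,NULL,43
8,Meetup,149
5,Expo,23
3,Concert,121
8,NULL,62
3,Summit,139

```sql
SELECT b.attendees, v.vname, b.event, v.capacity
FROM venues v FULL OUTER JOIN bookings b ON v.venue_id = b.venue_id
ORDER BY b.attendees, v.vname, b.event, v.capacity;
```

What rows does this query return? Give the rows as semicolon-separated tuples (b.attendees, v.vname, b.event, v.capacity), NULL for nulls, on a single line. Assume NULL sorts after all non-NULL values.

(23, NULL, Expo, NULL); (43, Dome, NULL, NULL); (43, HallB, NULL, 200); (62, HallB, NULL, 80); (62, HallB, NULL, 200); (121, NULL, Concert, NULL); (139, NULL, Summit, NULL); (149, HallB, Meetup, 80); (149, HallB, Meetup, 200); (NULL, Arena, NULL, 200)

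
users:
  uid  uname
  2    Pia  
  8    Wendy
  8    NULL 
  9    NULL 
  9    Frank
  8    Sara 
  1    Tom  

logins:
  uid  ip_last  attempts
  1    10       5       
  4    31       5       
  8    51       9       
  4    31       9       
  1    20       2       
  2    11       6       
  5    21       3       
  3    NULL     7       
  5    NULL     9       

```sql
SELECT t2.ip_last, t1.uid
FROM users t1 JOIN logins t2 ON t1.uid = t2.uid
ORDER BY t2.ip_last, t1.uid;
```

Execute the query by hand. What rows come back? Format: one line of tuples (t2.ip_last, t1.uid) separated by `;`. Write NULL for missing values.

INNER JOIN keeps only pairs where the ON condition holds.
Matching on t1.uid = t2.uid.
Matched pairs: 6.

(10, 1); (11, 2); (20, 1); (51, 8); (51, 8); (51, 8)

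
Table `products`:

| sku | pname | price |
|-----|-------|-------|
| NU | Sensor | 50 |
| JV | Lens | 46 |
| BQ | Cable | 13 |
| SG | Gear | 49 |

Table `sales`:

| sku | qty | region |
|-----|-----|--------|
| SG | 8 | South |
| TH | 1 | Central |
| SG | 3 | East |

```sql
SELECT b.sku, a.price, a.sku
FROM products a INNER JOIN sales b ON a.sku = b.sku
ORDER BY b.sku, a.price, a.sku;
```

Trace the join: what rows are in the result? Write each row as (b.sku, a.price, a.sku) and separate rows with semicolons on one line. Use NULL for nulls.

(SG, 49, SG); (SG, 49, SG)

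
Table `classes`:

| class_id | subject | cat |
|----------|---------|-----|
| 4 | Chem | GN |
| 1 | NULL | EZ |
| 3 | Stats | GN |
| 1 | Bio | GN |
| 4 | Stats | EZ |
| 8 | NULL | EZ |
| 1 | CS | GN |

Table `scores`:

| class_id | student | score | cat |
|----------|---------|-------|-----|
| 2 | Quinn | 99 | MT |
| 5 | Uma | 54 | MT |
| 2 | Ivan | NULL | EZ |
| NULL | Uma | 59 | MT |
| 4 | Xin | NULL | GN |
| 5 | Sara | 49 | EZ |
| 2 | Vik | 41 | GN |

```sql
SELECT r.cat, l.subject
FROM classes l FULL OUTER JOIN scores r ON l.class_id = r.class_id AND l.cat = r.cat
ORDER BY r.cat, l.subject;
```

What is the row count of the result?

FULL OUTER JOIN keeps every row from both sides; unmatched rows get NULL for the other side's columns.
Matching on l.class_id = r.class_id AND l.cat = r.cat. A NULL in a compared column never satisfies the condition.
- class_id=4, cat=GN: 1 matching r row(s), so 1 row(s) emitted.
- class_id=1, cat=EZ: no r row matches, row kept with r columns NULL.
- class_id=3, cat=GN: no r row matches, row kept with r columns NULL.
- class_id=1, cat=GN: no r row matches, row kept with r columns NULL.
- class_id=4, cat=EZ: no r row matches, row kept with r columns NULL.
- class_id=8, cat=EZ: no r row matches, row kept with r columns NULL.
- class_id=1, cat=GN: no r row matches, row kept with r columns NULL.
- 6 row(s) from r found no l partner → padded with NULL.
Total: 1 matched + 12 padded = 13 rows.

13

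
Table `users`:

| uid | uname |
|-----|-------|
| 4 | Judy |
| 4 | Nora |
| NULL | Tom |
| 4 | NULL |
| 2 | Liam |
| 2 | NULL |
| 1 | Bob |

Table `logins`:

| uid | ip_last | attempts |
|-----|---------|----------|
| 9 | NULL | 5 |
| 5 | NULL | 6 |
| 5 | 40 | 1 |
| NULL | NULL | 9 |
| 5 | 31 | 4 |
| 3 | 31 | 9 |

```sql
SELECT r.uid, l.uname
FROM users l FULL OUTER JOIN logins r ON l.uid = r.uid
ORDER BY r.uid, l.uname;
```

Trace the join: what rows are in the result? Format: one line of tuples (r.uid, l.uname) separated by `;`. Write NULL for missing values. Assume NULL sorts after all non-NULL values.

(3, NULL); (5, NULL); (5, NULL); (5, NULL); (9, NULL); (NULL, Bob); (NULL, Judy); (NULL, Liam); (NULL, Nora); (NULL, Tom); (NULL, NULL); (NULL, NULL); (NULL, NULL)

FULL OUTER JOIN keeps every row from both sides; unmatched rows get NULL for the other side's columns.
Matching on l.uid = r.uid. A NULL in a compared column never satisfies the condition.
- uid=4: no r row matches, row kept with r columns NULL.
- uid=4: no r row matches, row kept with r columns NULL.
- uid=NULL: no r row matches, row kept with r columns NULL.
- uid=4: no r row matches, row kept with r columns NULL.
- uid=2: no r row matches, row kept with r columns NULL.
- uid=2: no r row matches, row kept with r columns NULL.
- uid=1: no r row matches, row kept with r columns NULL.
- plus 6 unmatched r row(s), each kept with NULL l columns.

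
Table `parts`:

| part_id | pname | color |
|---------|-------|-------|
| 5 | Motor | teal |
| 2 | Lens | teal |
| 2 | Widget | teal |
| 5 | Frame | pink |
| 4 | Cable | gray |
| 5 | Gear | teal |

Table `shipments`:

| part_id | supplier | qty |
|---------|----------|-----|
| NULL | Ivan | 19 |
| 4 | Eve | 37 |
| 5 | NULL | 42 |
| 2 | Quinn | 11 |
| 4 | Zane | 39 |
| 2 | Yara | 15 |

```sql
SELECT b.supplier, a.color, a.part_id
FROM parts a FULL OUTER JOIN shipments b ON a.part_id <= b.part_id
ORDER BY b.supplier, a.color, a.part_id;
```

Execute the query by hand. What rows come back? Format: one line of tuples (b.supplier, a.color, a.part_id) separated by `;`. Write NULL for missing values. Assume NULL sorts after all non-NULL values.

FULL OUTER JOIN keeps every row from both sides; unmatched rows get NULL for the other side's columns.
Matching on a.part_id <= b.part_id. A NULL in a compared column never satisfies the condition.
Matched pairs: 16; unmatched a rows kept: 0; unmatched b rows kept: 1.

(Eve, gray, 4); (Eve, teal, 2); (Eve, teal, 2); (Ivan, NULL, NULL); (Quinn, teal, 2); (Quinn, teal, 2); (Yara, teal, 2); (Yara, teal, 2); (Zane, gray, 4); (Zane, teal, 2); (Zane, teal, 2); (NULL, gray, 4); (NULL, pink, 5); (NULL, teal, 2); (NULL, teal, 2); (NULL, teal, 5); (NULL, teal, 5)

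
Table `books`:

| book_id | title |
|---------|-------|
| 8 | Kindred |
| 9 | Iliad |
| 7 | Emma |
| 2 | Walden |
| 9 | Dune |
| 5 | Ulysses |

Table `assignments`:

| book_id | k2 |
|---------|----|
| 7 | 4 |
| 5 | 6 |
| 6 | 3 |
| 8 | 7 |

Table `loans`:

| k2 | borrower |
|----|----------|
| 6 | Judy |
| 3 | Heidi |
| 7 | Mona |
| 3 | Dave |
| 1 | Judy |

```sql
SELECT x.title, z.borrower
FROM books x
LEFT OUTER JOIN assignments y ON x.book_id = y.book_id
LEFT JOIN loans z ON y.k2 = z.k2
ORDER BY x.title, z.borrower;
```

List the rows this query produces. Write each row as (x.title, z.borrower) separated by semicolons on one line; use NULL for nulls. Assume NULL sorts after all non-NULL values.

(Dune, NULL); (Emma, NULL); (Iliad, NULL); (Kindred, Mona); (Ulysses, Judy); (Walden, NULL)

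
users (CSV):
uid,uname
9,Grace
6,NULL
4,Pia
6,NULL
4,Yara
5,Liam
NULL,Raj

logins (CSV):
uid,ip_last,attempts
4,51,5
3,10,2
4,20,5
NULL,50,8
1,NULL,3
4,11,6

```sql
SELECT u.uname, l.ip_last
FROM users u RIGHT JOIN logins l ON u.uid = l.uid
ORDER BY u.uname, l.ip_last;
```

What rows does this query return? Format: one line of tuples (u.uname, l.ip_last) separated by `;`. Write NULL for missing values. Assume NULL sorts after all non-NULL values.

(Pia, 11); (Pia, 20); (Pia, 51); (Yara, 11); (Yara, 20); (Yara, 51); (NULL, 10); (NULL, 50); (NULL, NULL)

RIGHT JOIN keeps every row from `logins`; unmatched rows get NULL for `users`'s columns.
Matching on u.uid = l.uid. A NULL in a compared column never satisfies the condition.
- uid=9: no matching l row.
- uid=6: no matching l row.
- uid=4: 3 matching l row(s), so 3 row(s) emitted.
- uid=6: no matching l row.
- uid=4: 3 matching l row(s), so 3 row(s) emitted.
- uid=5: no matching l row.
- uid=NULL: no matching l row.
- 3 row(s) from l found no u partner → padded with NULL.
After projecting and ordering:
u.uname | l.ip_last
Pia | 11
Pia | 20
Pia | 51
Yara | 11
Yara | 20
Yara | 51
NULL | 10
NULL | 50
NULL | NULL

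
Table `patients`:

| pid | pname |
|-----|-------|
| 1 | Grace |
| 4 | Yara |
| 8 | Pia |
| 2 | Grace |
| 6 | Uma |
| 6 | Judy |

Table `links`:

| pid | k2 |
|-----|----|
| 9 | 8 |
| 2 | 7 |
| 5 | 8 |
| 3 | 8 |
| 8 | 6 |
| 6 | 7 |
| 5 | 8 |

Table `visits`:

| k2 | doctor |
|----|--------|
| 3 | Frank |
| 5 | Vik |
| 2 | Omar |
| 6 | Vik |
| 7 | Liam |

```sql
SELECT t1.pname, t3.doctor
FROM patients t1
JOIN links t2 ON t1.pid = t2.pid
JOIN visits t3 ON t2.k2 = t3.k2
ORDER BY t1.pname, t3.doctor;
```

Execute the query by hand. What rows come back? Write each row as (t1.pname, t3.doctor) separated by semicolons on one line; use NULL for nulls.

(Grace, Liam); (Judy, Liam); (Pia, Vik); (Uma, Liam)

Step 1 — t1 INNER JOIN t2 on pid → 4 row(s).
Then INNER JOIN `visits t3` on k2: keep only rows whose t2.k2 appears in t3.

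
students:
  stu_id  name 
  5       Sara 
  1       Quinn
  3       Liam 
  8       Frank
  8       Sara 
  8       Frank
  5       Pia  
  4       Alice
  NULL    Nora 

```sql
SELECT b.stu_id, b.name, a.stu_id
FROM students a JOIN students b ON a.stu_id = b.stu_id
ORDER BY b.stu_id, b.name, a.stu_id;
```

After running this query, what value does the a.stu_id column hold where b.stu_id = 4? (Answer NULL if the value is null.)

INNER JOIN keeps only pairs where the ON condition holds.
Matching on a.stu_id = b.stu_id. A NULL in a compared column never satisfies the condition.
Matched pairs: 16.

4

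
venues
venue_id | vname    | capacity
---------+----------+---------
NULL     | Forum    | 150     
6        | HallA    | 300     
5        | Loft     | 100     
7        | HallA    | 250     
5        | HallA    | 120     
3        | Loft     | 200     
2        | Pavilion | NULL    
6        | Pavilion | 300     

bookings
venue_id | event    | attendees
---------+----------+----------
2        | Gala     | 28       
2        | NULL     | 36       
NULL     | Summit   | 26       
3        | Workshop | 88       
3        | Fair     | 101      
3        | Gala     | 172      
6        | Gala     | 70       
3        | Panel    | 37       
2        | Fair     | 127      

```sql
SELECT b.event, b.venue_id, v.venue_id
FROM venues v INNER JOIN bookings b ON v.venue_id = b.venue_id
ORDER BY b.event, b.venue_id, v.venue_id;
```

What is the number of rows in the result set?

9

INNER JOIN keeps only pairs where the ON condition holds.
Matching on v.venue_id = b.venue_id. A NULL in a compared column never satisfies the condition.
- venue_id=NULL: no matching b row, dropped.
- venue_id=6: 1 matching b row(s), so 1 row(s) emitted.
- venue_id=5: no matching b row, dropped.
- venue_id=7: no matching b row, dropped.
- venue_id=5: no matching b row, dropped.
- venue_id=3: 4 matching b row(s), so 4 row(s) emitted.
- venue_id=2: 3 matching b row(s), so 3 row(s) emitted.
- venue_id=6: 1 matching b row(s), so 1 row(s) emitted.
Total: 9 rows.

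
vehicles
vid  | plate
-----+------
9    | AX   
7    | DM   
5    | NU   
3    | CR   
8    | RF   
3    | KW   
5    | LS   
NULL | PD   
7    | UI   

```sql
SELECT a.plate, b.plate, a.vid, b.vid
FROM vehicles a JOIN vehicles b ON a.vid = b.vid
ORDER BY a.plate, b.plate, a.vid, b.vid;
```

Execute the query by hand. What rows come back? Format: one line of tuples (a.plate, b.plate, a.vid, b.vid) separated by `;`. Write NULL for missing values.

(AX, AX, 9, 9); (CR, CR, 3, 3); (CR, KW, 3, 3); (DM, DM, 7, 7); (DM, UI, 7, 7); (KW, CR, 3, 3); (KW, KW, 3, 3); (LS, LS, 5, 5); (LS, NU, 5, 5); (NU, LS, 5, 5); (NU, NU, 5, 5); (RF, RF, 8, 8); (UI, DM, 7, 7); (UI, UI, 7, 7)

INNER JOIN keeps only pairs where the ON condition holds.
Matching on a.vid = b.vid. A NULL in a compared column never satisfies the condition.
- a (vid=9) pairs with 1 row(s) of b.
- a (vid=7) pairs with 2 row(s) of b.
- a (vid=5) pairs with 2 row(s) of b.
- a (vid=3) pairs with 2 row(s) of b.
- a (vid=8) pairs with 1 row(s) of b.
- a (vid=3) pairs with 2 row(s) of b.
- a (vid=5) pairs with 2 row(s) of b.
- a (vid=NULL) has no partner → excluded.
- a (vid=7) pairs with 2 row(s) of b.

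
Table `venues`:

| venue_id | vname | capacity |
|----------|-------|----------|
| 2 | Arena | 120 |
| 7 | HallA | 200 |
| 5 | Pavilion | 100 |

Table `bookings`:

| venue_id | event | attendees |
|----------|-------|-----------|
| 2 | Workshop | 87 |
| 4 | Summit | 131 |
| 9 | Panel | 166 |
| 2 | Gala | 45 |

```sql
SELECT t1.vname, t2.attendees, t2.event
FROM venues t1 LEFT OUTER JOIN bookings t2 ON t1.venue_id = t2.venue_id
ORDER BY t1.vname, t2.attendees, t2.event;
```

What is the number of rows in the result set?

4

LEFT JOIN keeps every row from `venues`; unmatched rows get NULL for `bookings`'s columns.
Matching on t1.venue_id = t2.venue_id.
- venue_id=2: 2 matching t2 row(s), so 2 row(s) emitted.
- venue_id=7: no t2 row matches, row kept with t2 columns NULL.
- venue_id=5: no t2 row matches, row kept with t2 columns NULL.
Total: 2 matched + 2 padded = 4 rows.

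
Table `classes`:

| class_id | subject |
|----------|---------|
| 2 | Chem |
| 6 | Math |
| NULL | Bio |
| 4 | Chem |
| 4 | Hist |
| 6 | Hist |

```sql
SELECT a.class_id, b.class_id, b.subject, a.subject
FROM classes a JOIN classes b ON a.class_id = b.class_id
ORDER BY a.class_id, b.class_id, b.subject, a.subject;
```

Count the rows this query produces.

INNER JOIN keeps only pairs where the ON condition holds.
Matching on a.class_id = b.class_id. A NULL in a compared column never satisfies the condition.
Matched pairs: 9.
Total: 9 rows.

9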